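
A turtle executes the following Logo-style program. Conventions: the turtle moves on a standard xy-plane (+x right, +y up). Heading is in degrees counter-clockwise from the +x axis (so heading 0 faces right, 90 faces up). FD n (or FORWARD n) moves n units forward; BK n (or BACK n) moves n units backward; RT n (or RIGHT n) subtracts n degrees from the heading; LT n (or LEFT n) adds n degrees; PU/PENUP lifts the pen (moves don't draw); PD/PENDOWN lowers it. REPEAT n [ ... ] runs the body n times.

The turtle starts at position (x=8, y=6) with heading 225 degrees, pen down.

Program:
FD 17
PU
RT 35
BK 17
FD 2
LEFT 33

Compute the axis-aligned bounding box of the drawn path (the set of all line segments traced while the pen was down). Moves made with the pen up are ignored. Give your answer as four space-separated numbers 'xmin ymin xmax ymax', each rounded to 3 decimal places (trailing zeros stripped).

Executing turtle program step by step:
Start: pos=(8,6), heading=225, pen down
FD 17: (8,6) -> (-4.021,-6.021) [heading=225, draw]
PU: pen up
RT 35: heading 225 -> 190
BK 17: (-4.021,-6.021) -> (12.721,-3.069) [heading=190, move]
FD 2: (12.721,-3.069) -> (10.751,-3.416) [heading=190, move]
LT 33: heading 190 -> 223
Final: pos=(10.751,-3.416), heading=223, 1 segment(s) drawn

Segment endpoints: x in {-4.021, 8}, y in {-6.021, 6}
xmin=-4.021, ymin=-6.021, xmax=8, ymax=6

Answer: -4.021 -6.021 8 6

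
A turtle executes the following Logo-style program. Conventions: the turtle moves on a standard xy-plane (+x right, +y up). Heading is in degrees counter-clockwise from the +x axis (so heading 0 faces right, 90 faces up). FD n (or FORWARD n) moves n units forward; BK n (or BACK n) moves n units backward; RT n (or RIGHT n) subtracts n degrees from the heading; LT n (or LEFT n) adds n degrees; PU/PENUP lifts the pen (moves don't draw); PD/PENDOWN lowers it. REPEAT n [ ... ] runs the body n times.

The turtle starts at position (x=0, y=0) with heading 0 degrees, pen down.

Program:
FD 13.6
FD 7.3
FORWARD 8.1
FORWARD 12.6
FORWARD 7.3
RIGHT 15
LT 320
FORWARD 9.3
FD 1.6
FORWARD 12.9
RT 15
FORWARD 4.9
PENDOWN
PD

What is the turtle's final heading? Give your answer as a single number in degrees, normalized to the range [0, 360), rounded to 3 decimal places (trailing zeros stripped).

Executing turtle program step by step:
Start: pos=(0,0), heading=0, pen down
FD 13.6: (0,0) -> (13.6,0) [heading=0, draw]
FD 7.3: (13.6,0) -> (20.9,0) [heading=0, draw]
FD 8.1: (20.9,0) -> (29,0) [heading=0, draw]
FD 12.6: (29,0) -> (41.6,0) [heading=0, draw]
FD 7.3: (41.6,0) -> (48.9,0) [heading=0, draw]
RT 15: heading 0 -> 345
LT 320: heading 345 -> 305
FD 9.3: (48.9,0) -> (54.234,-7.618) [heading=305, draw]
FD 1.6: (54.234,-7.618) -> (55.152,-8.929) [heading=305, draw]
FD 12.9: (55.152,-8.929) -> (62.551,-19.496) [heading=305, draw]
RT 15: heading 305 -> 290
FD 4.9: (62.551,-19.496) -> (64.227,-24.1) [heading=290, draw]
PD: pen down
PD: pen down
Final: pos=(64.227,-24.1), heading=290, 9 segment(s) drawn

Answer: 290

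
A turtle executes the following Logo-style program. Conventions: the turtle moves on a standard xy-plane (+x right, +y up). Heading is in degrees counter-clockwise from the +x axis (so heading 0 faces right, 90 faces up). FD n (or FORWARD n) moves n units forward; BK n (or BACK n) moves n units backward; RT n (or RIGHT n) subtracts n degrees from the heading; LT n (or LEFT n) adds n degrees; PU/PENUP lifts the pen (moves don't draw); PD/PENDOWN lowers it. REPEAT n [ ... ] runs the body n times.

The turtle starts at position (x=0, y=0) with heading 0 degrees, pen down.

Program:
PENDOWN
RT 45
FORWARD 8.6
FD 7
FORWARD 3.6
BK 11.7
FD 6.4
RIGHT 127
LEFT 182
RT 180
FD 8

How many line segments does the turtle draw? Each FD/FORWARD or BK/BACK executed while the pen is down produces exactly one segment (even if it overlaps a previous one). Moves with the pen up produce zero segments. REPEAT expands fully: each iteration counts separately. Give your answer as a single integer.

Executing turtle program step by step:
Start: pos=(0,0), heading=0, pen down
PD: pen down
RT 45: heading 0 -> 315
FD 8.6: (0,0) -> (6.081,-6.081) [heading=315, draw]
FD 7: (6.081,-6.081) -> (11.031,-11.031) [heading=315, draw]
FD 3.6: (11.031,-11.031) -> (13.576,-13.576) [heading=315, draw]
BK 11.7: (13.576,-13.576) -> (5.303,-5.303) [heading=315, draw]
FD 6.4: (5.303,-5.303) -> (9.829,-9.829) [heading=315, draw]
RT 127: heading 315 -> 188
LT 182: heading 188 -> 10
RT 180: heading 10 -> 190
FD 8: (9.829,-9.829) -> (1.95,-11.218) [heading=190, draw]
Final: pos=(1.95,-11.218), heading=190, 6 segment(s) drawn
Segments drawn: 6

Answer: 6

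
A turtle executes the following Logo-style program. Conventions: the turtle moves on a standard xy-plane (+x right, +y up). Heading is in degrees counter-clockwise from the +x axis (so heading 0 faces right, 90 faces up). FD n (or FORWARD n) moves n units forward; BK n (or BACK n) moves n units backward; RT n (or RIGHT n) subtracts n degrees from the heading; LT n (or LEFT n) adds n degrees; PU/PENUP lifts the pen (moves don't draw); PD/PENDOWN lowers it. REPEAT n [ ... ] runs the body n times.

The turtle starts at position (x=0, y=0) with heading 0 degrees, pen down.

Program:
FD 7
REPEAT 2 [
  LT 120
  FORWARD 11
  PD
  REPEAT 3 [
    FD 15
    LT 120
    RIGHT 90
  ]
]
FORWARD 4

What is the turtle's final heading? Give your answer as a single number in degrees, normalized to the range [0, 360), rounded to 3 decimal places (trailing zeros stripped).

Answer: 60

Derivation:
Executing turtle program step by step:
Start: pos=(0,0), heading=0, pen down
FD 7: (0,0) -> (7,0) [heading=0, draw]
REPEAT 2 [
  -- iteration 1/2 --
  LT 120: heading 0 -> 120
  FD 11: (7,0) -> (1.5,9.526) [heading=120, draw]
  PD: pen down
  REPEAT 3 [
    -- iteration 1/3 --
    FD 15: (1.5,9.526) -> (-6,22.517) [heading=120, draw]
    LT 120: heading 120 -> 240
    RT 90: heading 240 -> 150
    -- iteration 2/3 --
    FD 15: (-6,22.517) -> (-18.99,30.017) [heading=150, draw]
    LT 120: heading 150 -> 270
    RT 90: heading 270 -> 180
    -- iteration 3/3 --
    FD 15: (-18.99,30.017) -> (-33.99,30.017) [heading=180, draw]
    LT 120: heading 180 -> 300
    RT 90: heading 300 -> 210
  ]
  -- iteration 2/2 --
  LT 120: heading 210 -> 330
  FD 11: (-33.99,30.017) -> (-24.464,24.517) [heading=330, draw]
  PD: pen down
  REPEAT 3 [
    -- iteration 1/3 --
    FD 15: (-24.464,24.517) -> (-11.474,17.017) [heading=330, draw]
    LT 120: heading 330 -> 90
    RT 90: heading 90 -> 0
    -- iteration 2/3 --
    FD 15: (-11.474,17.017) -> (3.526,17.017) [heading=0, draw]
    LT 120: heading 0 -> 120
    RT 90: heading 120 -> 30
    -- iteration 3/3 --
    FD 15: (3.526,17.017) -> (16.517,24.517) [heading=30, draw]
    LT 120: heading 30 -> 150
    RT 90: heading 150 -> 60
  ]
]
FD 4: (16.517,24.517) -> (18.517,27.981) [heading=60, draw]
Final: pos=(18.517,27.981), heading=60, 10 segment(s) drawn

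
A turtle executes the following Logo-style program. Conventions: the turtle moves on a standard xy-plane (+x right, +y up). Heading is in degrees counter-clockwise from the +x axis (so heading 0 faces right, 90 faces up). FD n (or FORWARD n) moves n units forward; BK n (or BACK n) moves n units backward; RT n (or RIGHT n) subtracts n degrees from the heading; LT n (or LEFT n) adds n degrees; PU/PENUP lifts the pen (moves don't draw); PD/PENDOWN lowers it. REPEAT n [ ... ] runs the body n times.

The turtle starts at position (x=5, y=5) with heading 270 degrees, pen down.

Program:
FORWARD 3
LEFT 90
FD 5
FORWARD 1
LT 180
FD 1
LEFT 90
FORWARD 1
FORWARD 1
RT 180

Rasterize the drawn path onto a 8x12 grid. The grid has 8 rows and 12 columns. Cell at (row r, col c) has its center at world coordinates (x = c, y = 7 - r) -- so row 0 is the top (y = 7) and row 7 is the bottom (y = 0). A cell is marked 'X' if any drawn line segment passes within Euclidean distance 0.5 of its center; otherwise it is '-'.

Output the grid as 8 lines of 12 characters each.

Segment 0: (5,5) -> (5,2)
Segment 1: (5,2) -> (10,2)
Segment 2: (10,2) -> (11,2)
Segment 3: (11,2) -> (10,2)
Segment 4: (10,2) -> (10,1)
Segment 5: (10,1) -> (10,-0)

Answer: ------------
------------
-----X------
-----X------
-----X------
-----XXXXXXX
----------X-
----------X-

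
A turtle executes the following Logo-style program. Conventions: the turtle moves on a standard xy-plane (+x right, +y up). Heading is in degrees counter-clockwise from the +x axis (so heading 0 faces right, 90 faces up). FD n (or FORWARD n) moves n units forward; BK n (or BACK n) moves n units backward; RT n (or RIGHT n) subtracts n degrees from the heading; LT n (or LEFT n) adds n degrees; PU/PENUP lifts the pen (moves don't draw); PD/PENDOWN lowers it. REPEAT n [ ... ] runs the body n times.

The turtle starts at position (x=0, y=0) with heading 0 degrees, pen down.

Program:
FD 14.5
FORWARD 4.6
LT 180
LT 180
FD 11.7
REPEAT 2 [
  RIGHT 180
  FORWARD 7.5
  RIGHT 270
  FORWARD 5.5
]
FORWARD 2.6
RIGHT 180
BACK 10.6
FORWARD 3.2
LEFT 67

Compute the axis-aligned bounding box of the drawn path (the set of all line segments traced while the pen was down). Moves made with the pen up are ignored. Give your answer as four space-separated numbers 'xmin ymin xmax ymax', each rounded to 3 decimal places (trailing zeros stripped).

Answer: 0 -5.5 30.8 2

Derivation:
Executing turtle program step by step:
Start: pos=(0,0), heading=0, pen down
FD 14.5: (0,0) -> (14.5,0) [heading=0, draw]
FD 4.6: (14.5,0) -> (19.1,0) [heading=0, draw]
LT 180: heading 0 -> 180
LT 180: heading 180 -> 0
FD 11.7: (19.1,0) -> (30.8,0) [heading=0, draw]
REPEAT 2 [
  -- iteration 1/2 --
  RT 180: heading 0 -> 180
  FD 7.5: (30.8,0) -> (23.3,0) [heading=180, draw]
  RT 270: heading 180 -> 270
  FD 5.5: (23.3,0) -> (23.3,-5.5) [heading=270, draw]
  -- iteration 2/2 --
  RT 180: heading 270 -> 90
  FD 7.5: (23.3,-5.5) -> (23.3,2) [heading=90, draw]
  RT 270: heading 90 -> 180
  FD 5.5: (23.3,2) -> (17.8,2) [heading=180, draw]
]
FD 2.6: (17.8,2) -> (15.2,2) [heading=180, draw]
RT 180: heading 180 -> 0
BK 10.6: (15.2,2) -> (4.6,2) [heading=0, draw]
FD 3.2: (4.6,2) -> (7.8,2) [heading=0, draw]
LT 67: heading 0 -> 67
Final: pos=(7.8,2), heading=67, 10 segment(s) drawn

Segment endpoints: x in {0, 4.6, 7.8, 14.5, 15.2, 17.8, 19.1, 23.3, 30.8}, y in {-5.5, 0, 0, 0, 2, 2, 2, 2, 2}
xmin=0, ymin=-5.5, xmax=30.8, ymax=2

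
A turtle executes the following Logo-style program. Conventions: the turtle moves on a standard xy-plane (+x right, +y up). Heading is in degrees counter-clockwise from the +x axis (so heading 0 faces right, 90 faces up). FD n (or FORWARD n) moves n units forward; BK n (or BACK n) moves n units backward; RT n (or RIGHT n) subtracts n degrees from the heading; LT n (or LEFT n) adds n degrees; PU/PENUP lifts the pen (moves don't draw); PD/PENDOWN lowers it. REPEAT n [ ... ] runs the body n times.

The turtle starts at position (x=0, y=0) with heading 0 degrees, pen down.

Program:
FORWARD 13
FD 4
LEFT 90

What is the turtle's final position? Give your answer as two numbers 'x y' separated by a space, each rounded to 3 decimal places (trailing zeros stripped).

Answer: 17 0

Derivation:
Executing turtle program step by step:
Start: pos=(0,0), heading=0, pen down
FD 13: (0,0) -> (13,0) [heading=0, draw]
FD 4: (13,0) -> (17,0) [heading=0, draw]
LT 90: heading 0 -> 90
Final: pos=(17,0), heading=90, 2 segment(s) drawn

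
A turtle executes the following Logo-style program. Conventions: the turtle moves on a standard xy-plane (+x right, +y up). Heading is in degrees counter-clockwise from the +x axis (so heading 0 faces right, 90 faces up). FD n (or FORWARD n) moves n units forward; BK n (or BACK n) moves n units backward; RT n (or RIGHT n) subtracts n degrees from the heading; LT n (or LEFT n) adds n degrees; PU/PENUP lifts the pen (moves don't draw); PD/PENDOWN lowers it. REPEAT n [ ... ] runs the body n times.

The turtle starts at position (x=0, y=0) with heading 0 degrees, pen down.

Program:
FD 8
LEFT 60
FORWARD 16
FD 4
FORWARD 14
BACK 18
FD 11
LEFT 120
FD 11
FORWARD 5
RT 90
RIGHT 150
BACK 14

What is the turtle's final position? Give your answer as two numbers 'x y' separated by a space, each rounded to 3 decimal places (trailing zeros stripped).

Executing turtle program step by step:
Start: pos=(0,0), heading=0, pen down
FD 8: (0,0) -> (8,0) [heading=0, draw]
LT 60: heading 0 -> 60
FD 16: (8,0) -> (16,13.856) [heading=60, draw]
FD 4: (16,13.856) -> (18,17.321) [heading=60, draw]
FD 14: (18,17.321) -> (25,29.445) [heading=60, draw]
BK 18: (25,29.445) -> (16,13.856) [heading=60, draw]
FD 11: (16,13.856) -> (21.5,23.383) [heading=60, draw]
LT 120: heading 60 -> 180
FD 11: (21.5,23.383) -> (10.5,23.383) [heading=180, draw]
FD 5: (10.5,23.383) -> (5.5,23.383) [heading=180, draw]
RT 90: heading 180 -> 90
RT 150: heading 90 -> 300
BK 14: (5.5,23.383) -> (-1.5,35.507) [heading=300, draw]
Final: pos=(-1.5,35.507), heading=300, 9 segment(s) drawn

Answer: -1.5 35.507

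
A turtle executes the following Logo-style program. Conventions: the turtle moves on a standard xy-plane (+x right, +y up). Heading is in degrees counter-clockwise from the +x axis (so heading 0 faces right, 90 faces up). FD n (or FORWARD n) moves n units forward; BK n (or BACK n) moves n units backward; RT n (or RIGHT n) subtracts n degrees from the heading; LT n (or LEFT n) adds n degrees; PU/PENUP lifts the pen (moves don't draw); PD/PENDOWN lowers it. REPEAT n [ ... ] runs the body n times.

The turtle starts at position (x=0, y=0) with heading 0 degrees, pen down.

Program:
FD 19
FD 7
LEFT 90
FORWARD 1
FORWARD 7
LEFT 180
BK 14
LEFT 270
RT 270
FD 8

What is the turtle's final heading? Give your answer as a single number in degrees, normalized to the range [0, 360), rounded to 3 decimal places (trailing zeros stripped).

Answer: 270

Derivation:
Executing turtle program step by step:
Start: pos=(0,0), heading=0, pen down
FD 19: (0,0) -> (19,0) [heading=0, draw]
FD 7: (19,0) -> (26,0) [heading=0, draw]
LT 90: heading 0 -> 90
FD 1: (26,0) -> (26,1) [heading=90, draw]
FD 7: (26,1) -> (26,8) [heading=90, draw]
LT 180: heading 90 -> 270
BK 14: (26,8) -> (26,22) [heading=270, draw]
LT 270: heading 270 -> 180
RT 270: heading 180 -> 270
FD 8: (26,22) -> (26,14) [heading=270, draw]
Final: pos=(26,14), heading=270, 6 segment(s) drawn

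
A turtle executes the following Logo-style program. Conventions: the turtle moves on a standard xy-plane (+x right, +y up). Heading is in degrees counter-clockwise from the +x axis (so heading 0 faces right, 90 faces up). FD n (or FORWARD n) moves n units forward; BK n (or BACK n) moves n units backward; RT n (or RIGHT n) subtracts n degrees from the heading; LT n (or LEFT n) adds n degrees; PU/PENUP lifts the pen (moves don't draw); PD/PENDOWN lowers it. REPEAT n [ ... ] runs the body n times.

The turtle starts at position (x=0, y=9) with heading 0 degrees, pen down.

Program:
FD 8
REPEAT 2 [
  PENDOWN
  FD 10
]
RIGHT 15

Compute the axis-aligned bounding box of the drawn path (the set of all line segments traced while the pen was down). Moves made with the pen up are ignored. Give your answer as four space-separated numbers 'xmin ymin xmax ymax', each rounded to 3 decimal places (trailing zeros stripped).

Answer: 0 9 28 9

Derivation:
Executing turtle program step by step:
Start: pos=(0,9), heading=0, pen down
FD 8: (0,9) -> (8,9) [heading=0, draw]
REPEAT 2 [
  -- iteration 1/2 --
  PD: pen down
  FD 10: (8,9) -> (18,9) [heading=0, draw]
  -- iteration 2/2 --
  PD: pen down
  FD 10: (18,9) -> (28,9) [heading=0, draw]
]
RT 15: heading 0 -> 345
Final: pos=(28,9), heading=345, 3 segment(s) drawn

Segment endpoints: x in {0, 8, 18, 28}, y in {9}
xmin=0, ymin=9, xmax=28, ymax=9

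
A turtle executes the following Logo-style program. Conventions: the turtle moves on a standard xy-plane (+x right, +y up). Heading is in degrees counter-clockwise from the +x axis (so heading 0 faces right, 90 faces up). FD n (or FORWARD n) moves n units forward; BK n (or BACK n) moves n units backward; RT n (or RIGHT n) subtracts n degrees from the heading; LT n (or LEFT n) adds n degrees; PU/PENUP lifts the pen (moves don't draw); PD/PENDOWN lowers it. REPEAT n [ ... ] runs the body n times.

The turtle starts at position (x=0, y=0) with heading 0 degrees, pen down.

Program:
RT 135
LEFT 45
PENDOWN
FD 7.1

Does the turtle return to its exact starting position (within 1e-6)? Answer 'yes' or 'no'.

Executing turtle program step by step:
Start: pos=(0,0), heading=0, pen down
RT 135: heading 0 -> 225
LT 45: heading 225 -> 270
PD: pen down
FD 7.1: (0,0) -> (0,-7.1) [heading=270, draw]
Final: pos=(0,-7.1), heading=270, 1 segment(s) drawn

Start position: (0, 0)
Final position: (0, -7.1)
Distance = 7.1; >= 1e-6 -> NOT closed

Answer: no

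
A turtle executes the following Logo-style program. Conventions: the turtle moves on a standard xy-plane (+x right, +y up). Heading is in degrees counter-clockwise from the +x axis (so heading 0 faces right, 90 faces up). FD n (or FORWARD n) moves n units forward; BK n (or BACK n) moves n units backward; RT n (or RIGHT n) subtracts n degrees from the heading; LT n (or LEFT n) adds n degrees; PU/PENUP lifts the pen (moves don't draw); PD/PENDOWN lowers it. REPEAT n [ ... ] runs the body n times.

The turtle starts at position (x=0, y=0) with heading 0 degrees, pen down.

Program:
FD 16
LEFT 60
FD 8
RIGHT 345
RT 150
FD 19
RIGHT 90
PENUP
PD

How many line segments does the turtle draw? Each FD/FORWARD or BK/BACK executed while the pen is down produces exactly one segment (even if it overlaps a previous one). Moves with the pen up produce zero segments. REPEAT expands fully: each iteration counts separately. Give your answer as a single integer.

Executing turtle program step by step:
Start: pos=(0,0), heading=0, pen down
FD 16: (0,0) -> (16,0) [heading=0, draw]
LT 60: heading 0 -> 60
FD 8: (16,0) -> (20,6.928) [heading=60, draw]
RT 345: heading 60 -> 75
RT 150: heading 75 -> 285
FD 19: (20,6.928) -> (24.918,-11.424) [heading=285, draw]
RT 90: heading 285 -> 195
PU: pen up
PD: pen down
Final: pos=(24.918,-11.424), heading=195, 3 segment(s) drawn
Segments drawn: 3

Answer: 3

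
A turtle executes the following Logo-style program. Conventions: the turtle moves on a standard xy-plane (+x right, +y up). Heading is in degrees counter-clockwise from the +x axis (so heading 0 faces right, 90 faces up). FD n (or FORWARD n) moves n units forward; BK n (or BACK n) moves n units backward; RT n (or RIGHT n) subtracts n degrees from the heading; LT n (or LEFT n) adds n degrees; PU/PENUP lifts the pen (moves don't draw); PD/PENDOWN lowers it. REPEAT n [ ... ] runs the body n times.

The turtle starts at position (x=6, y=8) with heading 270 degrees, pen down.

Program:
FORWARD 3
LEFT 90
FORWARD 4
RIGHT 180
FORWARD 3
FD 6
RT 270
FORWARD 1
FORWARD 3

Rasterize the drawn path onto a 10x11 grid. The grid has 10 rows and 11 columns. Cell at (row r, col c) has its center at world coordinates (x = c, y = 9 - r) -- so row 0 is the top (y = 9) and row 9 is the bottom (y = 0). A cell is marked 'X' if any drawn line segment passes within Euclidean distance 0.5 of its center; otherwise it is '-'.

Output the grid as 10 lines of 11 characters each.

Segment 0: (6,8) -> (6,5)
Segment 1: (6,5) -> (10,5)
Segment 2: (10,5) -> (7,5)
Segment 3: (7,5) -> (1,5)
Segment 4: (1,5) -> (1,4)
Segment 5: (1,4) -> (1,1)

Answer: -----------
------X----
------X----
------X----
-XXXXXXXXXX
-X---------
-X---------
-X---------
-X---------
-----------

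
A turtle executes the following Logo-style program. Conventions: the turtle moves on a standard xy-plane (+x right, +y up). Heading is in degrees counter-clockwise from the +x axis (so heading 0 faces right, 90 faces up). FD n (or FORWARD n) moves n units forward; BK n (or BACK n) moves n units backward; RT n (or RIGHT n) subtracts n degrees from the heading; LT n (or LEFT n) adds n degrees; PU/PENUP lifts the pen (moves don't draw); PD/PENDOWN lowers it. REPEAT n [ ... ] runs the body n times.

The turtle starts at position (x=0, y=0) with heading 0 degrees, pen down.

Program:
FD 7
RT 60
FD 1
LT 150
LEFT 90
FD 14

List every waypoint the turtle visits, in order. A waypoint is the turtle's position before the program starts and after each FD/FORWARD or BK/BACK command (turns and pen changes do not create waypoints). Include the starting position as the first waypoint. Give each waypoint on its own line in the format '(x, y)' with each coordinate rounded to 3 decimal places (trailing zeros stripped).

Executing turtle program step by step:
Start: pos=(0,0), heading=0, pen down
FD 7: (0,0) -> (7,0) [heading=0, draw]
RT 60: heading 0 -> 300
FD 1: (7,0) -> (7.5,-0.866) [heading=300, draw]
LT 150: heading 300 -> 90
LT 90: heading 90 -> 180
FD 14: (7.5,-0.866) -> (-6.5,-0.866) [heading=180, draw]
Final: pos=(-6.5,-0.866), heading=180, 3 segment(s) drawn
Waypoints (4 total):
(0, 0)
(7, 0)
(7.5, -0.866)
(-6.5, -0.866)

Answer: (0, 0)
(7, 0)
(7.5, -0.866)
(-6.5, -0.866)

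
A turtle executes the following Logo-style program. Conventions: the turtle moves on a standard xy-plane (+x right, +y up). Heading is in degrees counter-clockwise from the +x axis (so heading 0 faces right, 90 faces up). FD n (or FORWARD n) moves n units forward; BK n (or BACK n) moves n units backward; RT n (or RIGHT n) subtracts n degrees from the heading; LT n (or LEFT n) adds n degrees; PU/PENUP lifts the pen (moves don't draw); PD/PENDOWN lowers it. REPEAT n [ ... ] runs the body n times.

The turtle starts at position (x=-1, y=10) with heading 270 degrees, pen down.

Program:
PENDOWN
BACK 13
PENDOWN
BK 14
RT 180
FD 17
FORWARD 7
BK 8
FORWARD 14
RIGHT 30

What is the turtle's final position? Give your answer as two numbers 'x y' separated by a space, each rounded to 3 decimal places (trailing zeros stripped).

Executing turtle program step by step:
Start: pos=(-1,10), heading=270, pen down
PD: pen down
BK 13: (-1,10) -> (-1,23) [heading=270, draw]
PD: pen down
BK 14: (-1,23) -> (-1,37) [heading=270, draw]
RT 180: heading 270 -> 90
FD 17: (-1,37) -> (-1,54) [heading=90, draw]
FD 7: (-1,54) -> (-1,61) [heading=90, draw]
BK 8: (-1,61) -> (-1,53) [heading=90, draw]
FD 14: (-1,53) -> (-1,67) [heading=90, draw]
RT 30: heading 90 -> 60
Final: pos=(-1,67), heading=60, 6 segment(s) drawn

Answer: -1 67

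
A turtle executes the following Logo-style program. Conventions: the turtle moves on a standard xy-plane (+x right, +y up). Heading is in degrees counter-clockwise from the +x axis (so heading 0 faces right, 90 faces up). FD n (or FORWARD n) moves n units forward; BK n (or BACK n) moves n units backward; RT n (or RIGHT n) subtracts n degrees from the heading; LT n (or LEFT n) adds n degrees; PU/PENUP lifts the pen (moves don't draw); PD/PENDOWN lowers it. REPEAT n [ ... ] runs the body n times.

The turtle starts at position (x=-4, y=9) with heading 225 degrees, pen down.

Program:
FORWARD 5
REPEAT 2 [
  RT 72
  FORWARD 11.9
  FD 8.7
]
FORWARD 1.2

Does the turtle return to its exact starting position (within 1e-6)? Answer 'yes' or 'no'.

Answer: no

Derivation:
Executing turtle program step by step:
Start: pos=(-4,9), heading=225, pen down
FD 5: (-4,9) -> (-7.536,5.464) [heading=225, draw]
REPEAT 2 [
  -- iteration 1/2 --
  RT 72: heading 225 -> 153
  FD 11.9: (-7.536,5.464) -> (-18.139,10.867) [heading=153, draw]
  FD 8.7: (-18.139,10.867) -> (-25.89,14.817) [heading=153, draw]
  -- iteration 2/2 --
  RT 72: heading 153 -> 81
  FD 11.9: (-25.89,14.817) -> (-24.029,26.57) [heading=81, draw]
  FD 8.7: (-24.029,26.57) -> (-22.668,35.163) [heading=81, draw]
]
FD 1.2: (-22.668,35.163) -> (-22.48,36.348) [heading=81, draw]
Final: pos=(-22.48,36.348), heading=81, 6 segment(s) drawn

Start position: (-4, 9)
Final position: (-22.48, 36.348)
Distance = 33.007; >= 1e-6 -> NOT closed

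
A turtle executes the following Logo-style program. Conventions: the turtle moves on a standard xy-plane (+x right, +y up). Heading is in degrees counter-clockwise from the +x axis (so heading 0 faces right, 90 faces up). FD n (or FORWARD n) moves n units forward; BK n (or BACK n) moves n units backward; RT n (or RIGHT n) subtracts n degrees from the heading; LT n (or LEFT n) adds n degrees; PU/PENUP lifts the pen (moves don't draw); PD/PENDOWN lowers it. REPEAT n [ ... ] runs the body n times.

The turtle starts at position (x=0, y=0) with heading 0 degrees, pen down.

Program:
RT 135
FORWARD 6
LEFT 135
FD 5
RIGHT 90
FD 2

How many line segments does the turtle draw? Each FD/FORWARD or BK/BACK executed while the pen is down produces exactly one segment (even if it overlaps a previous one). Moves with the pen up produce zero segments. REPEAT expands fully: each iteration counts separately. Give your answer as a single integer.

Executing turtle program step by step:
Start: pos=(0,0), heading=0, pen down
RT 135: heading 0 -> 225
FD 6: (0,0) -> (-4.243,-4.243) [heading=225, draw]
LT 135: heading 225 -> 0
FD 5: (-4.243,-4.243) -> (0.757,-4.243) [heading=0, draw]
RT 90: heading 0 -> 270
FD 2: (0.757,-4.243) -> (0.757,-6.243) [heading=270, draw]
Final: pos=(0.757,-6.243), heading=270, 3 segment(s) drawn
Segments drawn: 3

Answer: 3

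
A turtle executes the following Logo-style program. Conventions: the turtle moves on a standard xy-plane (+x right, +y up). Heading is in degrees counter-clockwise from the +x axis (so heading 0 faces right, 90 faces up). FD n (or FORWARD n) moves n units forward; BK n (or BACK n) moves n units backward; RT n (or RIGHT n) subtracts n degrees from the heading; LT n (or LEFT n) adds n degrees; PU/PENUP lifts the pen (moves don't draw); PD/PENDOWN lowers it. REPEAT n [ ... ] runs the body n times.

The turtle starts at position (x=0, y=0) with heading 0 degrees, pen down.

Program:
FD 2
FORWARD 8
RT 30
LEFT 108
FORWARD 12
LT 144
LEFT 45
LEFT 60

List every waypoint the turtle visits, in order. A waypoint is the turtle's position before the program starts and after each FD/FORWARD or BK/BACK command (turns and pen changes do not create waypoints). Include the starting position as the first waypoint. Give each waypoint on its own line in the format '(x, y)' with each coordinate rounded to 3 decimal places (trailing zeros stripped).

Executing turtle program step by step:
Start: pos=(0,0), heading=0, pen down
FD 2: (0,0) -> (2,0) [heading=0, draw]
FD 8: (2,0) -> (10,0) [heading=0, draw]
RT 30: heading 0 -> 330
LT 108: heading 330 -> 78
FD 12: (10,0) -> (12.495,11.738) [heading=78, draw]
LT 144: heading 78 -> 222
LT 45: heading 222 -> 267
LT 60: heading 267 -> 327
Final: pos=(12.495,11.738), heading=327, 3 segment(s) drawn
Waypoints (4 total):
(0, 0)
(2, 0)
(10, 0)
(12.495, 11.738)

Answer: (0, 0)
(2, 0)
(10, 0)
(12.495, 11.738)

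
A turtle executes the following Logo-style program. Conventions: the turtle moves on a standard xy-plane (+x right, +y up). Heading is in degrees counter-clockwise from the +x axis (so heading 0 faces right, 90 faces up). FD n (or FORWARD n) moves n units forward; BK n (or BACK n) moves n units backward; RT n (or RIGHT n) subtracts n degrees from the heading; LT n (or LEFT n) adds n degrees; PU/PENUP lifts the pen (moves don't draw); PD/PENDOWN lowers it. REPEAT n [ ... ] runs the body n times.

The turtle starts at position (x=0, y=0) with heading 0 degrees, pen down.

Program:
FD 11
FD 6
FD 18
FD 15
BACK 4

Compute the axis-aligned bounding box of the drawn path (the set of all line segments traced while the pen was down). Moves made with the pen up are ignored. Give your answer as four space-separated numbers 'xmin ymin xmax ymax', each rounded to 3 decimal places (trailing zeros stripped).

Executing turtle program step by step:
Start: pos=(0,0), heading=0, pen down
FD 11: (0,0) -> (11,0) [heading=0, draw]
FD 6: (11,0) -> (17,0) [heading=0, draw]
FD 18: (17,0) -> (35,0) [heading=0, draw]
FD 15: (35,0) -> (50,0) [heading=0, draw]
BK 4: (50,0) -> (46,0) [heading=0, draw]
Final: pos=(46,0), heading=0, 5 segment(s) drawn

Segment endpoints: x in {0, 11, 17, 35, 46, 50}, y in {0}
xmin=0, ymin=0, xmax=50, ymax=0

Answer: 0 0 50 0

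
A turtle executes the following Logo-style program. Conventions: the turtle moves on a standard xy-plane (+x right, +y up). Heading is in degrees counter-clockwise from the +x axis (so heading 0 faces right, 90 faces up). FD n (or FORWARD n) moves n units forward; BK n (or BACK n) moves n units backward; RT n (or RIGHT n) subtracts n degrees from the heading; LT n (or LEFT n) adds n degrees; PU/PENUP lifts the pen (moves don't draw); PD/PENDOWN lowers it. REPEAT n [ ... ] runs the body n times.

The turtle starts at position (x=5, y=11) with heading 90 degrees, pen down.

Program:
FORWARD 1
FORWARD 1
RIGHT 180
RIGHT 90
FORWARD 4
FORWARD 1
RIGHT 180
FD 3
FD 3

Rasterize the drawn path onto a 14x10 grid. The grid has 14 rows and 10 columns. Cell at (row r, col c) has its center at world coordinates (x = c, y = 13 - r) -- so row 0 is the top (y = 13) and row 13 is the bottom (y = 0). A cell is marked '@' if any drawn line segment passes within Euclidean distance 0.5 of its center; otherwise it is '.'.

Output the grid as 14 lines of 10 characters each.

Segment 0: (5,11) -> (5,12)
Segment 1: (5,12) -> (5,13)
Segment 2: (5,13) -> (1,13)
Segment 3: (1,13) -> (0,13)
Segment 4: (0,13) -> (3,13)
Segment 5: (3,13) -> (6,13)

Answer: @@@@@@@...
.....@....
.....@....
..........
..........
..........
..........
..........
..........
..........
..........
..........
..........
..........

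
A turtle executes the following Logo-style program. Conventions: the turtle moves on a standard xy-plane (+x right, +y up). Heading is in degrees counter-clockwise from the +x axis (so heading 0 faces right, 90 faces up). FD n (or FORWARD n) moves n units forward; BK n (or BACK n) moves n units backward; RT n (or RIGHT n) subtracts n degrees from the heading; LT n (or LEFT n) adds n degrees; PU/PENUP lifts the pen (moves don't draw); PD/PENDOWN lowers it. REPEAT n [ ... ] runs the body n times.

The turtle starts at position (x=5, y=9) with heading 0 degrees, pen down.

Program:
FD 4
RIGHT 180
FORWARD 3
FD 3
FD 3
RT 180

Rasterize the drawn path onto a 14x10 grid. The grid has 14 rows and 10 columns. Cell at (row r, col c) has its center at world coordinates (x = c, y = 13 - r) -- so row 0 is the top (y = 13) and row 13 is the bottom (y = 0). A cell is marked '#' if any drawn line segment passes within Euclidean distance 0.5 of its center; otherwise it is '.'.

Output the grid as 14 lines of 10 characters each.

Answer: ..........
..........
..........
..........
##########
..........
..........
..........
..........
..........
..........
..........
..........
..........

Derivation:
Segment 0: (5,9) -> (9,9)
Segment 1: (9,9) -> (6,9)
Segment 2: (6,9) -> (3,9)
Segment 3: (3,9) -> (0,9)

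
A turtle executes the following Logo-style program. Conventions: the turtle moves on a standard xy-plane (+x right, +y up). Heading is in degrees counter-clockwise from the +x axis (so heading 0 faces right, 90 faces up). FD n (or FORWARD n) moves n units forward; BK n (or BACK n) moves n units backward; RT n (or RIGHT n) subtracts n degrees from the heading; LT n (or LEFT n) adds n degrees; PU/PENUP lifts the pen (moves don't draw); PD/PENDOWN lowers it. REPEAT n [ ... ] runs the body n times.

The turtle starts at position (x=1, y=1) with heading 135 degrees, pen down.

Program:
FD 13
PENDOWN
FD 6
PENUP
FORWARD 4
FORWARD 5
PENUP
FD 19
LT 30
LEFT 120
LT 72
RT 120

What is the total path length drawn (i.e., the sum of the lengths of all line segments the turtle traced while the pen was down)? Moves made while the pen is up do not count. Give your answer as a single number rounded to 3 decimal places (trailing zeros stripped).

Executing turtle program step by step:
Start: pos=(1,1), heading=135, pen down
FD 13: (1,1) -> (-8.192,10.192) [heading=135, draw]
PD: pen down
FD 6: (-8.192,10.192) -> (-12.435,14.435) [heading=135, draw]
PU: pen up
FD 4: (-12.435,14.435) -> (-15.263,17.263) [heading=135, move]
FD 5: (-15.263,17.263) -> (-18.799,20.799) [heading=135, move]
PU: pen up
FD 19: (-18.799,20.799) -> (-32.234,34.234) [heading=135, move]
LT 30: heading 135 -> 165
LT 120: heading 165 -> 285
LT 72: heading 285 -> 357
RT 120: heading 357 -> 237
Final: pos=(-32.234,34.234), heading=237, 2 segment(s) drawn

Segment lengths:
  seg 1: (1,1) -> (-8.192,10.192), length = 13
  seg 2: (-8.192,10.192) -> (-12.435,14.435), length = 6
Total = 19

Answer: 19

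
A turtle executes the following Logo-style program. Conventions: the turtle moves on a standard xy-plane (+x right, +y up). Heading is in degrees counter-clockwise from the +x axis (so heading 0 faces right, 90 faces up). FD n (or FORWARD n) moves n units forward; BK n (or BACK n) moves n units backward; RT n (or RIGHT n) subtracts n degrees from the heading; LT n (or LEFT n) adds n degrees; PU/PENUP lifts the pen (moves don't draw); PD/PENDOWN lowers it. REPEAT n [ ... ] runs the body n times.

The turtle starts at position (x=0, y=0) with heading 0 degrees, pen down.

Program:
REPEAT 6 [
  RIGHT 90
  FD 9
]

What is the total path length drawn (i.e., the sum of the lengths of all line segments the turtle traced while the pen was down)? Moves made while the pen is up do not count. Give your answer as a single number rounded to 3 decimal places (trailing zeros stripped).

Executing turtle program step by step:
Start: pos=(0,0), heading=0, pen down
REPEAT 6 [
  -- iteration 1/6 --
  RT 90: heading 0 -> 270
  FD 9: (0,0) -> (0,-9) [heading=270, draw]
  -- iteration 2/6 --
  RT 90: heading 270 -> 180
  FD 9: (0,-9) -> (-9,-9) [heading=180, draw]
  -- iteration 3/6 --
  RT 90: heading 180 -> 90
  FD 9: (-9,-9) -> (-9,0) [heading=90, draw]
  -- iteration 4/6 --
  RT 90: heading 90 -> 0
  FD 9: (-9,0) -> (0,0) [heading=0, draw]
  -- iteration 5/6 --
  RT 90: heading 0 -> 270
  FD 9: (0,0) -> (0,-9) [heading=270, draw]
  -- iteration 6/6 --
  RT 90: heading 270 -> 180
  FD 9: (0,-9) -> (-9,-9) [heading=180, draw]
]
Final: pos=(-9,-9), heading=180, 6 segment(s) drawn

Segment lengths:
  seg 1: (0,0) -> (0,-9), length = 9
  seg 2: (0,-9) -> (-9,-9), length = 9
  seg 3: (-9,-9) -> (-9,0), length = 9
  seg 4: (-9,0) -> (0,0), length = 9
  seg 5: (0,0) -> (0,-9), length = 9
  seg 6: (0,-9) -> (-9,-9), length = 9
Total = 54

Answer: 54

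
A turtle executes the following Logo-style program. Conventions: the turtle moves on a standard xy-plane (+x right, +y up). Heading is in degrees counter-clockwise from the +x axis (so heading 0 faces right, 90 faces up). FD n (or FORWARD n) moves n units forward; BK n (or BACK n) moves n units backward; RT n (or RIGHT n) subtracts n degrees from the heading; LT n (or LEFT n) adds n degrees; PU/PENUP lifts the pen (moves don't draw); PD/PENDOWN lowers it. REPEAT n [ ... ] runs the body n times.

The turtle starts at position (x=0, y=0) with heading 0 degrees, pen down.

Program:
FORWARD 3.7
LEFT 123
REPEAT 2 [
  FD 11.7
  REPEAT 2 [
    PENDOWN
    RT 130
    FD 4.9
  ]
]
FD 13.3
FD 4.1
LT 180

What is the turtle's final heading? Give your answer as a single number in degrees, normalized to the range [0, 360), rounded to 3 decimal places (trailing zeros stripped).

Answer: 143

Derivation:
Executing turtle program step by step:
Start: pos=(0,0), heading=0, pen down
FD 3.7: (0,0) -> (3.7,0) [heading=0, draw]
LT 123: heading 0 -> 123
REPEAT 2 [
  -- iteration 1/2 --
  FD 11.7: (3.7,0) -> (-2.672,9.812) [heading=123, draw]
  REPEAT 2 [
    -- iteration 1/2 --
    PD: pen down
    RT 130: heading 123 -> 353
    FD 4.9: (-2.672,9.812) -> (2.191,9.215) [heading=353, draw]
    -- iteration 2/2 --
    PD: pen down
    RT 130: heading 353 -> 223
    FD 4.9: (2.191,9.215) -> (-1.392,5.873) [heading=223, draw]
  ]
  -- iteration 2/2 --
  FD 11.7: (-1.392,5.873) -> (-9.949,-2.106) [heading=223, draw]
  REPEAT 2 [
    -- iteration 1/2 --
    PD: pen down
    RT 130: heading 223 -> 93
    FD 4.9: (-9.949,-2.106) -> (-10.206,2.787) [heading=93, draw]
    -- iteration 2/2 --
    PD: pen down
    RT 130: heading 93 -> 323
    FD 4.9: (-10.206,2.787) -> (-6.292,-0.161) [heading=323, draw]
  ]
]
FD 13.3: (-6.292,-0.161) -> (4.329,-8.166) [heading=323, draw]
FD 4.1: (4.329,-8.166) -> (7.604,-10.633) [heading=323, draw]
LT 180: heading 323 -> 143
Final: pos=(7.604,-10.633), heading=143, 9 segment(s) drawn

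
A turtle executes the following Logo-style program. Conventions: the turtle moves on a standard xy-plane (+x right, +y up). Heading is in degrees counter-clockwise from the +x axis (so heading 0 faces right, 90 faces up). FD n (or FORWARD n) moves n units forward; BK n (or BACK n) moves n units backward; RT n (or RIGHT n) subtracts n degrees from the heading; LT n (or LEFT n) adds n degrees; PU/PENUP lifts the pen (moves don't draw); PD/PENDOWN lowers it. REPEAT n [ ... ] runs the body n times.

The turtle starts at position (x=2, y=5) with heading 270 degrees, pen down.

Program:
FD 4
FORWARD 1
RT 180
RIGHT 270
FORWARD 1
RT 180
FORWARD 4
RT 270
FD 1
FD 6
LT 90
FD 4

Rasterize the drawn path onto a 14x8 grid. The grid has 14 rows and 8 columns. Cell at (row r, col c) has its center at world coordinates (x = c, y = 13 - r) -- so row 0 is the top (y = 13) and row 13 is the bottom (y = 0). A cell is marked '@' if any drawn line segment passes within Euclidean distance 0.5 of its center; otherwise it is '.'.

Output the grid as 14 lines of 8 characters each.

Answer: ........
........
........
........
........
........
.@@@@@..
.....@..
..@..@..
..@..@..
..@..@..
..@..@..
..@..@..
.@@@@@..

Derivation:
Segment 0: (2,5) -> (2,1)
Segment 1: (2,1) -> (2,0)
Segment 2: (2,0) -> (1,-0)
Segment 3: (1,-0) -> (5,0)
Segment 4: (5,0) -> (5,1)
Segment 5: (5,1) -> (5,7)
Segment 6: (5,7) -> (1,7)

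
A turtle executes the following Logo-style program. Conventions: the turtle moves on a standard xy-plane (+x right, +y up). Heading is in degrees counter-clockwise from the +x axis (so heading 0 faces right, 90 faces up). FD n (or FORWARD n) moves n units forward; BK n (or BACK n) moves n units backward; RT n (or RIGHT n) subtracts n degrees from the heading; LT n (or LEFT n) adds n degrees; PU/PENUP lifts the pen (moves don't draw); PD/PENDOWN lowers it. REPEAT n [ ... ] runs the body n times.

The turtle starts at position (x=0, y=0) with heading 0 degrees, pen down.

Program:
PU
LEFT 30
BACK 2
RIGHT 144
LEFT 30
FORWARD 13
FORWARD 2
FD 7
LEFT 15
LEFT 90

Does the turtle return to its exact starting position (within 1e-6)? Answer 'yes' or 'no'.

Executing turtle program step by step:
Start: pos=(0,0), heading=0, pen down
PU: pen up
LT 30: heading 0 -> 30
BK 2: (0,0) -> (-1.732,-1) [heading=30, move]
RT 144: heading 30 -> 246
LT 30: heading 246 -> 276
FD 13: (-1.732,-1) -> (-0.373,-13.929) [heading=276, move]
FD 2: (-0.373,-13.929) -> (-0.164,-15.918) [heading=276, move]
FD 7: (-0.164,-15.918) -> (0.568,-22.879) [heading=276, move]
LT 15: heading 276 -> 291
LT 90: heading 291 -> 21
Final: pos=(0.568,-22.879), heading=21, 0 segment(s) drawn

Start position: (0, 0)
Final position: (0.568, -22.879)
Distance = 22.887; >= 1e-6 -> NOT closed

Answer: no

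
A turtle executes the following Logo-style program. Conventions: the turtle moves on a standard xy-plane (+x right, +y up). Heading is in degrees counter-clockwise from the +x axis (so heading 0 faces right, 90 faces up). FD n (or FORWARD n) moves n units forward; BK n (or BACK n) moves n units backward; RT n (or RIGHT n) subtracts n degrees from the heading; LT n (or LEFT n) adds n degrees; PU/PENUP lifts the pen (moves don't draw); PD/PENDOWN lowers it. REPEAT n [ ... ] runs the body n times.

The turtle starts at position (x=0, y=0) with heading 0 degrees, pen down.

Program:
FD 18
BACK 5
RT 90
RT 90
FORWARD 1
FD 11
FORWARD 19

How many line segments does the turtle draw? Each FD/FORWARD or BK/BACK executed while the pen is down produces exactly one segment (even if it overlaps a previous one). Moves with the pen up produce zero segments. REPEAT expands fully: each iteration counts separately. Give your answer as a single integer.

Executing turtle program step by step:
Start: pos=(0,0), heading=0, pen down
FD 18: (0,0) -> (18,0) [heading=0, draw]
BK 5: (18,0) -> (13,0) [heading=0, draw]
RT 90: heading 0 -> 270
RT 90: heading 270 -> 180
FD 1: (13,0) -> (12,0) [heading=180, draw]
FD 11: (12,0) -> (1,0) [heading=180, draw]
FD 19: (1,0) -> (-18,0) [heading=180, draw]
Final: pos=(-18,0), heading=180, 5 segment(s) drawn
Segments drawn: 5

Answer: 5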